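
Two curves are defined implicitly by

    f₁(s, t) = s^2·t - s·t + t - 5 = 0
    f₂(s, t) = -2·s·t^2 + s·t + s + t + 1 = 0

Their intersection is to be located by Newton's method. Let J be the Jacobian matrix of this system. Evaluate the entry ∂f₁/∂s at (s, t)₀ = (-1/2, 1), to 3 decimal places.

-2.000

∂f₁/∂s = 2·s·t - t.
At (-1/2, 1) this is -2.000.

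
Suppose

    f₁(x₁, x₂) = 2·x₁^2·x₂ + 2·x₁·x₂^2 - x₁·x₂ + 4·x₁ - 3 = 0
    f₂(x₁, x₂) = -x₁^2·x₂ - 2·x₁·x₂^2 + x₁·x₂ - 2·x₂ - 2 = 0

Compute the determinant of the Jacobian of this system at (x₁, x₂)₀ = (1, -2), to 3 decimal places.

-6.000

J = [[4·x₁·x₂ + 2·x₂^2 - x₂ + 4, 2·x₁^2 + 4·x₁·x₂ - x₁], [-2·x₁·x₂ - 2·x₂^2 + x₂, -x₁^2 - 4·x₁·x₂ + x₁ - 2]].
At the point, J = [[6.000, -7.000], [-6.000, 6.000]].
det J = -6.000.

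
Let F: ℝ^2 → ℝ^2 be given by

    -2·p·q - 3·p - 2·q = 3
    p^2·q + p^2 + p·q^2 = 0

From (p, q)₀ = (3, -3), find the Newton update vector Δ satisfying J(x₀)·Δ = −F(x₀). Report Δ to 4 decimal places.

(-0.7059, 1.2353)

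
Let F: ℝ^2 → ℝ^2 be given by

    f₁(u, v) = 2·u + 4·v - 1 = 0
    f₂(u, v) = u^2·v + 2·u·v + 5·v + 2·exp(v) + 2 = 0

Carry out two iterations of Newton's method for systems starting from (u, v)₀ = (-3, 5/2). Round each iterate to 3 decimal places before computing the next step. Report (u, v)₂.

At (-3, 5/2): F = (3.000, 46.36499).
Jacobian J = [[2, 4], [2·u·v + 2·v, u^2 + 2·u + 2·exp(v) + 5]].
At the point, J = [[2.000, 4.000], [-10.000, 32.36499]] (det J = 104.72998).
Solving J·Δ = −F gives Δ = (0.844, -1.172).
Then the next iterate is (u, v)₁ = (-2.156, 1.328).
Round to (-2.156, 1.328) and repeat: F = (0.000, 16.63363), J = [[2.000, 4.000], [-3.07034, 12.88331]].
Δ = (1.749, -0.874), so (u, v)₂ = (-0.407, 0.454).

(-0.407, 0.454)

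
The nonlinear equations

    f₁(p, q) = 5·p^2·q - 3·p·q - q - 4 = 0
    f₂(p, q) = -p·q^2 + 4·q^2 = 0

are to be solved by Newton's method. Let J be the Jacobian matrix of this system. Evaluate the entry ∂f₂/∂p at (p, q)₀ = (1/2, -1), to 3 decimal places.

-1.000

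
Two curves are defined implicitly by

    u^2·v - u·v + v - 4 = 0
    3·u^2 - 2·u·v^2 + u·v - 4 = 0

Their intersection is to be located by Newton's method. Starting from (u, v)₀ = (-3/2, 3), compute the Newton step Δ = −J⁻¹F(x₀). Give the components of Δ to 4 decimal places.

(0.5856, -0.6786)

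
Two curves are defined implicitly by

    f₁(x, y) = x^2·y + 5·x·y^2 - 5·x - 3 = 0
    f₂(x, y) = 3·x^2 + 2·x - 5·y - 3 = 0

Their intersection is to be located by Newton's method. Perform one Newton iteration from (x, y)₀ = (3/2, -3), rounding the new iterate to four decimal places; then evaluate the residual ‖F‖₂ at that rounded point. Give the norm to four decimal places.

40.9981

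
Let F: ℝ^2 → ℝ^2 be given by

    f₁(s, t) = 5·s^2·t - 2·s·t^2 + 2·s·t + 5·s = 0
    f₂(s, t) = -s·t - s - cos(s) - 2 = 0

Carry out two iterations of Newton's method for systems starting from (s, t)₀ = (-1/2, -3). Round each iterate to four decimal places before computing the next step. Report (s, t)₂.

At (-1/2, -3): F = (5.7500, -3.877583).
Jacobian J = [[10·s·t - 2·t^2 + 2·t + 5, 5·s^2 - 4·s·t + 2·s], [-t + sin(s) - 1, -s]].
At the point, J = [[-4.0000, -5.7500], [1.520574, 0.5000]] (det J = 6.743303).
Solving J·Δ = −F gives Δ = (2.8801, -1.0035).
Then the next iterate is (s, t)₁ = (2.3801, -4.0035).
Round to (2.3801, -4.0035) and repeat: F = (-196.850160, 5.872437), J = [[-130.350328, 71.199501], [3.693503, -2.3801]].
Δ = (-1.0664, 0.8125), so (s, t)₂ = (1.3137, -3.1910).

(1.3137, -3.1910)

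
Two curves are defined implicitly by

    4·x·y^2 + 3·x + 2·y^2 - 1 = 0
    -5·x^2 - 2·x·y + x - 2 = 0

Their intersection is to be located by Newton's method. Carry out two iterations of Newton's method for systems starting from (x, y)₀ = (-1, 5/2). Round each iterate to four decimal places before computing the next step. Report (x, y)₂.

At (-1, 5/2): F = (-16.5000, -3.0000).
Jacobian J = [[4·y^2 + 3, 8·x·y + 4·y], [-10·x - 2·y + 1, -2·x]].
At the point, J = [[28.0000, -10.0000], [6.0000, 2.0000]] (det J = 116.0000).
Solving J·Δ = −F gives Δ = (0.5431, -0.1293).
Then the next iterate is (x, y)₁ = (-0.4569, 2.3707).
Round to (-0.4569, 2.3707) and repeat: F = (-1.401774, -1.334342), J = [[25.480874, 0.817417], [0.8276, 0.9138]].
Δ = (0.0084, 1.4526), so (x, y)₂ = (-0.4485, 3.8233).

(-0.4485, 3.8233)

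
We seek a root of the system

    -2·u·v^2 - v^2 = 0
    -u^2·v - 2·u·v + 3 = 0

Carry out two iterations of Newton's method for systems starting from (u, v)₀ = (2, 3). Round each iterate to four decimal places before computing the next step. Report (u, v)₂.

(1.1389, 1.0487)

At (2, 3): F = (-45.0000, -21.0000).
Jacobian J = [[-2·v^2, -4·u·v - 2·v], [-2·u·v - 2·v, -u^2 - 2·u]].
At the point, J = [[-18.0000, -30.0000], [-18.0000, -8.0000]] (det J = -396.0000).
Solving J·Δ = −F gives Δ = (-0.6818, -1.0909).
Then the next iterate is (u, v)₁ = (1.3182, 1.9091).
Round to (1.3182, 1.9091) and repeat: F = (-13.253452, -5.350501), J = [[-7.289326, -13.884502], [-8.851351, -4.374051]].
Δ = (-0.1793, -0.8604), so (u, v)₂ = (1.1389, 1.0487).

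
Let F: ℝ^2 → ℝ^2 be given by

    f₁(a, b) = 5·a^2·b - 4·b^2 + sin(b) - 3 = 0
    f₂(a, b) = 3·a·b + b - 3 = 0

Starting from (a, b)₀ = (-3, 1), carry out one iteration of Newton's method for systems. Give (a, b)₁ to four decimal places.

At (-3, 1): F = (38.841471, -11.0000).
Jacobian J = [[10·a·b, 5·a^2 - 8·b + cos(b)], [3·b, 3·a + 1]].
At the point, J = [[-30.0000, 37.540302], [3.0000, -8.0000]] (det J = 127.379093).
Solving J·Δ = −F gives Δ = (-0.8024, -1.6759).
Then the next iterate is (a, b)₁ = (-3.8024, -0.6759).

(-3.8024, -0.6759)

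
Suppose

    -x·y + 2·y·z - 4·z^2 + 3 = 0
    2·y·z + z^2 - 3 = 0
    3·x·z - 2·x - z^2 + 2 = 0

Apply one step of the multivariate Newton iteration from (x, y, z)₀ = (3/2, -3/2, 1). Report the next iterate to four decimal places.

At (3/2, -3/2, 1): F = (-1.7500, -5.0000, 2.5000).
Jacobian J = [[-y, -x + 2·z, 2·y - 8·z], [0, 2·z, 2·y + 2·z], [3·z - 2, 0, 3·x - 2·z]].
At the point, J = [[1.5000, 0.5000, -11.0000], [0.0000, 2.0000, -1.0000], [1.0000, 0.0000, 2.5000]] (det J = 29.0000).
Solving J·Δ = −F gives Δ = (-1.7672, 2.3534, -0.2931).
Then the next iterate is (x, y, z)₁ = (-0.2672, 0.8534, 0.7069).

(-0.2672, 0.8534, 0.7069)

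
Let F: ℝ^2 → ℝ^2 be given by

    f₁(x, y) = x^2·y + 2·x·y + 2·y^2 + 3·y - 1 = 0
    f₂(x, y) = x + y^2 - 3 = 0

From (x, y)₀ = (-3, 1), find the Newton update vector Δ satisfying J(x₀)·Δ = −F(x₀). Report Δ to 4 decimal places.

(3.5556, 0.7222)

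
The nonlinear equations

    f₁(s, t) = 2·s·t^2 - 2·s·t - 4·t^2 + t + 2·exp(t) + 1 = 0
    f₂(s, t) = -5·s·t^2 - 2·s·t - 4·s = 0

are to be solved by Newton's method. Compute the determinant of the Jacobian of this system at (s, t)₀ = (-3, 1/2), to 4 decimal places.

J = [[2·t^2 - 2·t, 4·s·t - 2·s - 8·t + 2·exp(t) + 1], [-5·t^2 - 2·t - 4, -10·s·t - 2·s]].
At the point, J = [[-0.5000, 0.297443], [-6.2500, 21.0000]].
det J = -8.6410.

-8.6410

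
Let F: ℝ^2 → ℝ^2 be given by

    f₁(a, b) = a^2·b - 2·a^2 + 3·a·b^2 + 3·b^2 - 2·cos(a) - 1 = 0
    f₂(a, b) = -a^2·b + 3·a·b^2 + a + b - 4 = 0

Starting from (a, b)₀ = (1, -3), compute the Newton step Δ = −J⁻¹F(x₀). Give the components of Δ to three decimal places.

(0.005, 1.343)

At (1, -3): F = (46.91940, 24.000).
Jacobian J = [[2·a·b - 4·a + 3·b^2 + 2·sin(a), a^2 + 6·a·b + 6·b], [-2·a·b + 3·b^2 + 1, -a^2 + 6·a·b + 1]].
At the point, J = [[18.68294, -35.000], [34.000, -18.000]] (det J = 853.70704).
Solving J·Δ = −F gives Δ = (0.005, 1.343).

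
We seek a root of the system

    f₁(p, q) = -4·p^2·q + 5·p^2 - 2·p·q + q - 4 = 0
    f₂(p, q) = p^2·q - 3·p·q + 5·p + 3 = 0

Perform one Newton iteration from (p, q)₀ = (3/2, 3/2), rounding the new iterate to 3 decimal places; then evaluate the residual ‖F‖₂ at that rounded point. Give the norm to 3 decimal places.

At (3/2, 3/2): F = (-9.250, 7.125).
Jacobian J = [[-8·p·q + 10·p - 2·q, -4·p^2 - 2·p + 1], [2·p·q - 3·q + 5, p^2 - 3·p]].
At the point, J = [[-6.000, -11.000], [5.000, -2.250]] (det J = 68.500).
Solving J·Δ = −F gives Δ = (-1.448, -0.051).
Then the next iterate is (p, q)₁ = (0.052, 1.449).
Re-evaluating at (0.052, 1.449): F = (-2.70385, 3.03787), so ‖F‖₂ = 4.067.

4.067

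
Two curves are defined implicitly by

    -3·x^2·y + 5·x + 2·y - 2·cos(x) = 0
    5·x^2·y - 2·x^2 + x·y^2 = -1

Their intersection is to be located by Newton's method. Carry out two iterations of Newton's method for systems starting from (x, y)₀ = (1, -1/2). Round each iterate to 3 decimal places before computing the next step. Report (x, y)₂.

(0.493, -0.543)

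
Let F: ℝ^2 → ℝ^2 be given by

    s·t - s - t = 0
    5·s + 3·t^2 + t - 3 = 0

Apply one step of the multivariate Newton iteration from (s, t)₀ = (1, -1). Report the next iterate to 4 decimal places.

At (1, -1): F = (-1.0000, 4.0000).
Jacobian J = [[t - 1, s - 1], [5, 6·t + 1]].
At the point, J = [[-2.0000, 0.0000], [5.0000, -5.0000]] (det J = 10.0000).
Solving J·Δ = −F gives Δ = (-0.5000, 0.3000).
Then the next iterate is (s, t)₁ = (0.5000, -0.7000).

(0.5000, -0.7000)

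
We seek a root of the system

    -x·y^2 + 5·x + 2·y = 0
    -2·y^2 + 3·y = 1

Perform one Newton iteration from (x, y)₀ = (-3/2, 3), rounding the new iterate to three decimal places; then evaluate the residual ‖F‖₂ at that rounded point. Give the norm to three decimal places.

At (-3/2, 3): F = (12.000, -10.000).
Jacobian J = [[-y^2 + 5, -2·x·y + 2], [0, -4·y + 3]].
At the point, J = [[-4.000, 11.000], [0.000, -9.000]] (det J = 36.000).
Solving J·Δ = −F gives Δ = (-0.056, -1.111).
Then the next iterate is (x, y)₁ = (-1.556, 1.889).
Re-evaluating at (-1.556, 1.889): F = (1.55031, -2.46964), so ‖F‖₂ = 2.916.

2.916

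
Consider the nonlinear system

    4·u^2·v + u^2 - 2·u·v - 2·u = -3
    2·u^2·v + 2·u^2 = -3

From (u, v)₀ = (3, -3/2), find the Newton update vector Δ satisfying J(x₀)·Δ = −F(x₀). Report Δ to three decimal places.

(-1.526, -0.175)

At (3, -3/2): F = (-39.000, -6.000).
Jacobian J = [[8·u·v + 2·u - 2·v - 2, 4·u^2 - 2·u], [4·u·v + 4·u, 2·u^2]].
At the point, J = [[-29.000, 30.000], [-6.000, 18.000]] (det J = -342.000).
Solving J·Δ = −F gives Δ = (-1.526, -0.175).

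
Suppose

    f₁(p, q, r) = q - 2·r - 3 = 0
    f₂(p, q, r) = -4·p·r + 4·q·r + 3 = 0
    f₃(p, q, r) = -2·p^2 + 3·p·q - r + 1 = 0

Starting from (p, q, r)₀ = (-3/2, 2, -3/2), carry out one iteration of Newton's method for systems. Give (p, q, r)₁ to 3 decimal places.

(-0.738, 1.429, -0.786)

At (-3/2, 2, -3/2): F = (2.000, -18.000, -11.000).
Jacobian J = [[0, 1, -2], [-4·r, 4·r, -4·p + 4·q], [-4·p + 3·q, 3·p, -1]].
At the point, J = [[0.000, 1.000, -2.000], [6.000, -6.000, 14.000], [12.000, -4.500, -1.000]] (det J = 84.000).
Solving J·Δ = −F gives Δ = (0.762, -0.571, 0.714).
Then the next iterate is (p, q, r)₁ = (-0.738, 1.429, -0.786).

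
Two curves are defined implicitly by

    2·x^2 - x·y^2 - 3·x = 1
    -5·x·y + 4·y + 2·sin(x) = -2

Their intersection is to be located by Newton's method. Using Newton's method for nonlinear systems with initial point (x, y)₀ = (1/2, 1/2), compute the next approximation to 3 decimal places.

(-0.093, -2.267)

At (1/2, 1/2): F = (-2.125, 3.70885).
Jacobian J = [[4·x - y^2 - 3, -2·x·y], [-5·y + 2·cos(x), -5·x + 4]].
At the point, J = [[-1.250, -0.500], [-0.74483, 1.500]] (det J = -2.24742).
Solving J·Δ = −F gives Δ = (-0.593, -2.767).
Then the next iterate is (x, y)₁ = (-0.093, -2.267).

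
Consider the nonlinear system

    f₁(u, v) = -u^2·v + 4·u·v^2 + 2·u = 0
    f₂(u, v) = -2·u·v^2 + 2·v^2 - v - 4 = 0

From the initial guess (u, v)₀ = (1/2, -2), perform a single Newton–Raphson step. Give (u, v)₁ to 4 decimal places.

(0.3133, -1.3012)

At (1/2, -2): F = (9.5000, 2.0000).
Jacobian J = [[-2·u·v + 4·v^2 + 2, -u^2 + 8·u·v], [-2·v^2, -4·u·v + 4·v - 1]].
At the point, J = [[20.0000, -8.2500], [-8.0000, -5.0000]] (det J = -166.0000).
Solving J·Δ = −F gives Δ = (-0.1867, 0.6988).
Then the next iterate is (u, v)₁ = (0.3133, -1.3012).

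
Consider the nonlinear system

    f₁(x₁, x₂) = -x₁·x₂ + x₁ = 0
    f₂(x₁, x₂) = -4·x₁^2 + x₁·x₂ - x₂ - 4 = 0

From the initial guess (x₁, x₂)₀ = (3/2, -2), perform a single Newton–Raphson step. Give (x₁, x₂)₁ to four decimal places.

(0.5385, -0.9231)

At (3/2, -2): F = (4.5000, -14.0000).
Jacobian J = [[-x₂ + 1, -x₁], [-8·x₁ + x₂, x₁ - 1]].
At the point, J = [[3.0000, -1.5000], [-14.0000, 0.5000]] (det J = -19.5000).
Solving J·Δ = −F gives Δ = (-0.9615, 1.0769).
Then the next iterate is (x₁, x₂)₁ = (0.5385, -0.9231).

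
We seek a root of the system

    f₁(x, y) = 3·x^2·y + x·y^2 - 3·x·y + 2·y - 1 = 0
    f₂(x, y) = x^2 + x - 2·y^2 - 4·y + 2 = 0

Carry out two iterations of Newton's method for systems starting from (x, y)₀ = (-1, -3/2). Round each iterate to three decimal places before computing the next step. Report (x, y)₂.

(0.662, -2.606)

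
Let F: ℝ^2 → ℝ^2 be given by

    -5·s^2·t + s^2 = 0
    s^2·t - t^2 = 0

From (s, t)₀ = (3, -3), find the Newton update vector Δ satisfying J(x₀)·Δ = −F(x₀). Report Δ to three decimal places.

At (3, -3): F = (144.000, -36.000).
Jacobian J = [[-10·s·t + 2·s, -5·s^2], [2·s·t, s^2 - 2·t]].
At the point, J = [[96.000, -45.000], [-18.000, 15.000]] (det J = 630.000).
Solving J·Δ = −F gives Δ = (-0.857, 1.371).

(-0.857, 1.371)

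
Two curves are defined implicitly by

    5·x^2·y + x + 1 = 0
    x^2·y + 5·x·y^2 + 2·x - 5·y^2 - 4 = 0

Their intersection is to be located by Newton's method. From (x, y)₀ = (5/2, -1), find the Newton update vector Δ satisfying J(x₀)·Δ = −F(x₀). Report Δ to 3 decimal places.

At (5/2, -1): F = (-27.750, 2.250).
Jacobian J = [[10·x·y + 1, 5·x^2], [2·x·y + 5·y^2 + 2, x^2 + 10·x·y - 10·y]].
At the point, J = [[-24.000, 31.250], [2.000, -8.750]] (det J = 147.500).
Solving J·Δ = −F gives Δ = (-1.169, -0.010).

(-1.169, -0.010)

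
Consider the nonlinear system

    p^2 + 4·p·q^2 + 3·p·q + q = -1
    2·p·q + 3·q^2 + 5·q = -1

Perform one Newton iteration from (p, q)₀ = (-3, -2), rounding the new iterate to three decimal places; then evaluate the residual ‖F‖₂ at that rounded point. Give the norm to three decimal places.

2.195

At (-3, -2): F = (-22.000, 15.000).
Jacobian J = [[2·p + 4·q^2 + 3·q, 8·p·q + 3·p + 1], [2·q, 2·p + 6·q + 5]].
At the point, J = [[4.000, 40.000], [-4.000, -13.000]] (det J = 108.000).
Solving J·Δ = −F gives Δ = (2.907, 0.259).
Then the next iterate is (p, q)₁ = (-0.093, -1.741).
Re-evaluating at (-0.093, -1.741): F = (-1.37417, 1.71207), so ‖F‖₂ = 2.195.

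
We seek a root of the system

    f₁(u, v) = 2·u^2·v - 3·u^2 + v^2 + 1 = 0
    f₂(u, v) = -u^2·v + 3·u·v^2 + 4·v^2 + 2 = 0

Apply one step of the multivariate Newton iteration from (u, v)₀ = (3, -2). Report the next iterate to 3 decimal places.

(1.863, -1.267)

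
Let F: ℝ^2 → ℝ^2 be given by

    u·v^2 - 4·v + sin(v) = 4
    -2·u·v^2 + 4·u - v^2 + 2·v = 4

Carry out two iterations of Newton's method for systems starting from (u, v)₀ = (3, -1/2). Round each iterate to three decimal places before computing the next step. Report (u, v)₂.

(2.315, -0.805)

At (3, -1/2): F = (-1.72943, 5.250).
Jacobian J = [[v^2, 2·u·v + cos(v) - 4], [-2·v^2 + 4, -4·u·v - 2·v + 2]].
At the point, J = [[0.250, -6.12242], [3.500, 9.000]] (det J = 23.67846).
Solving J·Δ = −F gives Δ = (-0.700, -0.311).
Then the next iterate is (u, v)₁ = (2.300, -0.811).
Round to (2.300, -0.811) and repeat: F = (0.03178, -0.10524), J = [[0.65772, -7.04183], [2.68456, 11.08320]].
Δ = (0.015, 0.006), so (u, v)₂ = (2.315, -0.805).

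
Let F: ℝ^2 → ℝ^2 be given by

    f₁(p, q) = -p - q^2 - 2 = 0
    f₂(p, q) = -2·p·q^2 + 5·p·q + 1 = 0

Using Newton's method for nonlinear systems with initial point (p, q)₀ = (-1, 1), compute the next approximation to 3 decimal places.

(-0.714, -0.143)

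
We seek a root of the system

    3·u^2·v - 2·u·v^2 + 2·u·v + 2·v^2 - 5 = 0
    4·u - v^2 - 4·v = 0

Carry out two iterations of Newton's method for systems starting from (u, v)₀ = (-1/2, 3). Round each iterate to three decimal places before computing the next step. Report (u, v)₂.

(1.118, 1.051)

At (-1/2, 3): F = (21.250, -23.000).
Jacobian J = [[6·u·v - 2·v^2 + 2·v, 3·u^2 - 4·u·v + 2·u + 4·v], [4, -2·v - 4]].
At the point, J = [[-21.000, 17.750], [4.000, -10.000]] (det J = 139.000).
Solving J·Δ = −F gives Δ = (-1.408, -2.863).
Then the next iterate is (u, v)₁ = (-1.908, 0.137).
Round to (-1.908, 0.137) and repeat: F = (-3.91740, -8.19877), J = [[-1.33191, 8.69898], [4.000, -4.274]].
Δ = (3.026, 0.914), so (u, v)₂ = (1.118, 1.051).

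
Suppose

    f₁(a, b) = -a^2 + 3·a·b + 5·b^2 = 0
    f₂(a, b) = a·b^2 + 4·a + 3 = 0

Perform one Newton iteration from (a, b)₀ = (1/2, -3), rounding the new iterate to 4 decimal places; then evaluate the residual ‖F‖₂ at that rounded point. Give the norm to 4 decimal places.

At (1/2, -3): F = (40.2500, 9.5000).
Jacobian J = [[-2·a + 3·b, 3·a + 10·b], [b^2 + 4, 2·a·b]].
At the point, J = [[-10.0000, -28.5000], [13.0000, -3.0000]] (det J = 400.5000).
Solving J·Δ = −F gives Δ = (-0.3745, 1.5437).
Then the next iterate is (a, b)₁ = (0.1255, -1.4563).
Re-evaluating at (0.1255, -1.4563): F = (10.040001, 3.768162), so ‖F‖₂ = 10.7238.

10.7238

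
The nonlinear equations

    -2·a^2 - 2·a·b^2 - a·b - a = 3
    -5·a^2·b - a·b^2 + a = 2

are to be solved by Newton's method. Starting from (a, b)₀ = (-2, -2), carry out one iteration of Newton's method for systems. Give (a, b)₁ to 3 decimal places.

(-1.156, -1.725)

At (-2, -2): F = (3.000, 44.000).
Jacobian J = [[-4·a - 2·b^2 - b - 1, -4·a·b - a], [-10·a·b - b^2 + 1, -5·a^2 - 2·a·b]].
At the point, J = [[1.000, -14.000], [-43.000, -28.000]] (det J = -630.000).
Solving J·Δ = −F gives Δ = (0.844, 0.275).
Then the next iterate is (a, b)₁ = (-1.156, -1.725).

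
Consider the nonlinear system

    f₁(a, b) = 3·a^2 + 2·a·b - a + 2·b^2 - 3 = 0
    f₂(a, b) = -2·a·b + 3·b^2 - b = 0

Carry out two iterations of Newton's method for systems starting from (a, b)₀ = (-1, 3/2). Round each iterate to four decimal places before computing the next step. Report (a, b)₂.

At (-1, 3/2): F = (2.5000, 8.2500).
Jacobian J = [[6·a + 2·b - 1, 2·a + 4·b], [-2·b, -2·a + 6·b - 1]].
At the point, J = [[-4.0000, 4.0000], [-3.0000, 10.0000]] (det J = -28.0000).
Solving J·Δ = −F gives Δ = (-0.2857, -0.9107).
Then the next iterate is (a, b)₁ = (-1.2857, 0.5893).
Round to (-1.2857, 0.5893) and repeat: F = (2.423996, 1.967849), J = [[-7.5356, -0.2142], [-1.1786, 5.1072]].
Δ = (0.3305, -0.3090), so (a, b)₂ = (-0.9552, 0.2803).

(-0.9552, 0.2803)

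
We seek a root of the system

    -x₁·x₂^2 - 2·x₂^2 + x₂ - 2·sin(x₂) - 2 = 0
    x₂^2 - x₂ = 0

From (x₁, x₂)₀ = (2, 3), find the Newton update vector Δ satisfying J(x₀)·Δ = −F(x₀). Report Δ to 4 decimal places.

At (2, 3): F = (-35.282240, 6.0000).
Jacobian J = [[-x₂^2, -2·x₁·x₂ - 4·x₂ - 2·cos(x₂) + 1], [0, 2·x₂ - 1]].
At the point, J = [[-9.0000, -21.020015], [0.0000, 5.0000]] (det J = -45.0000).
Solving J·Δ = −F gives Δ = (-1.1176, -1.2000).

(-1.1176, -1.2000)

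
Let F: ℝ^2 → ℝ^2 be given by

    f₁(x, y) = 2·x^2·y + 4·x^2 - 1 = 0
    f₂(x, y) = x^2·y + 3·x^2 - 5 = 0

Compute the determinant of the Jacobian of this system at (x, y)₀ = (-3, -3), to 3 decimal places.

108.000

J = [[4·x·y + 8·x, 2·x^2], [2·x·y + 6·x, x^2]].
At the point, J = [[12.000, 18.000], [0.000, 9.000]].
det J = 108.000.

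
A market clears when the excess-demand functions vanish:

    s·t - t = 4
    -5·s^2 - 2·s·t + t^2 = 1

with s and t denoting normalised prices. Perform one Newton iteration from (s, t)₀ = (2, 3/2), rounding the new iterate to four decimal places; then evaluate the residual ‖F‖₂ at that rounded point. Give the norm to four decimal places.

At (2, 3/2): F = (-2.5000, -24.7500).
Jacobian J = [[t, s - 1], [-10·s - 2·t, -2·s + 2·t]].
At the point, J = [[1.5000, 1.0000], [-23.0000, -1.0000]] (det J = 21.5000).
Solving J·Δ = −F gives Δ = (-1.2674, 4.4012).
Then the next iterate is (s, t)₁ = (0.7326, 5.9012).
Re-evaluating at (0.7326, 5.9012): F = (-5.577981, 22.494209), so ‖F‖₂ = 23.1755.

23.1755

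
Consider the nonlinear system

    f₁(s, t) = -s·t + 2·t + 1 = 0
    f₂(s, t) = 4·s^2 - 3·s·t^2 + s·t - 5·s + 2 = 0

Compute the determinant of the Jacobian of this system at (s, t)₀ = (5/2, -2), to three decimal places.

65.500

J = [[-t, -s + 2], [8·s - 3·t^2 + t - 5, -6·s·t + s]].
At the point, J = [[2.000, -0.500], [1.000, 32.500]].
det J = 65.500.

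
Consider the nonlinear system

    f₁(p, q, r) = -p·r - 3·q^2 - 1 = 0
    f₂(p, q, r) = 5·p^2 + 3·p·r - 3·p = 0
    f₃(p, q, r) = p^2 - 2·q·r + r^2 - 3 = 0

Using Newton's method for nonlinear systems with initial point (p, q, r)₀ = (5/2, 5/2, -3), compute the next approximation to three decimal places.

(1.598, 1.270, -1.603)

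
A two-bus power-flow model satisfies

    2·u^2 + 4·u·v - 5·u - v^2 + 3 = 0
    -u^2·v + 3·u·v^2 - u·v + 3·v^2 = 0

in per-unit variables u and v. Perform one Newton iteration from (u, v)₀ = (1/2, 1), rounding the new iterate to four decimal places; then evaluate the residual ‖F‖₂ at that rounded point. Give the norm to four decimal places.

9.7711

At (1/2, 1): F = (2.0000, 3.7500).
Jacobian J = [[4·u + 4·v - 5, 4·u - 2·v], [-2·u·v + 3·v^2 - v, -u^2 + 6·u·v - u + 6·v]].
At the point, J = [[1.0000, 0.0000], [1.0000, 8.2500]] (det J = 8.2500).
Solving J·Δ = −F gives Δ = (-2.0000, -0.2121).
Then the next iterate is (u, v)₁ = (-1.5000, 0.7879).
Re-evaluating at (-1.5000, 0.7879): F = (9.651814, -1.522105), so ‖F‖₂ = 9.7711.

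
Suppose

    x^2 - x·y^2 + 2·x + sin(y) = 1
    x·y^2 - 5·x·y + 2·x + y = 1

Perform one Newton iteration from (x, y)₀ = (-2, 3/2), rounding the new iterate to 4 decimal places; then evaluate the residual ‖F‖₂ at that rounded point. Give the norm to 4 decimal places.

At (-2, 3/2): F = (4.497495, 7.0000).
Jacobian J = [[2·x - y^2 + 2, -2·x·y + cos(y)], [y^2 - 5·y + 2, 2·x·y - 5·x + 1]].
At the point, J = [[-4.2500, 6.070737], [-3.2500, 5.0000]] (det J = -1.520104).
Solving J·Δ = −F gives Δ = (-13.1620, -9.9553).
Then the next iterate is (x, y)₁ = (-15.1620, -8.4553).
Re-evaluating at (-15.1620, -8.4553): F = (1281.700845, -1764.738784), so ‖F‖₂ = 2181.0686.

2181.0686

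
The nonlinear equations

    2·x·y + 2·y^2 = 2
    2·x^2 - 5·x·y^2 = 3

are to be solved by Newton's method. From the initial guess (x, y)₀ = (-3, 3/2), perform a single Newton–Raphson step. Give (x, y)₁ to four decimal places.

At (-3, 3/2): F = (-6.5000, 48.7500).
Jacobian J = [[2·y, 2·x + 4·y], [4·x - 5·y^2, -10·x·y]].
At the point, J = [[3.0000, 0.0000], [-23.2500, 45.0000]] (det J = 135.0000).
Solving J·Δ = −F gives Δ = (2.1667, 0.0361).
Then the next iterate is (x, y)₁ = (-0.8333, 1.5361).

(-0.8333, 1.5361)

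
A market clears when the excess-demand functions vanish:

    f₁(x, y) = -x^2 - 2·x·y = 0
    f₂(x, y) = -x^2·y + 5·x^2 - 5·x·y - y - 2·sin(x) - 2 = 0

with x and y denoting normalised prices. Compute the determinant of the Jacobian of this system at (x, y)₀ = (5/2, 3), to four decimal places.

200.2614

J = [[-2·x - 2·y, -2·x], [-2·x·y + 10·x - 5·y - 2·cos(x), -x^2 - 5·x - 1]].
At the point, J = [[-11.0000, -5.0000], [-3.397713, -19.7500]].
det J = 200.2614.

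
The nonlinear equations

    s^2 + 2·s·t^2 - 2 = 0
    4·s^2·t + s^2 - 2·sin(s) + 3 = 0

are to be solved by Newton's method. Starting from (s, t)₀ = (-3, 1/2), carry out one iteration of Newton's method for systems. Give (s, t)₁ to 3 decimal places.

(-1.709, 0.233)

At (-3, 1/2): F = (5.500, 30.28224).
Jacobian J = [[2·s + 2·t^2, 4·s·t], [8·s·t + 2·s - 2·cos(s), 4·s^2]].
At the point, J = [[-5.500, -6.000], [-16.02002, 36.000]] (det J = -294.12009).
Solving J·Δ = −F gives Δ = (1.291, -0.267).
Then the next iterate is (s, t)₁ = (-1.709, 0.233).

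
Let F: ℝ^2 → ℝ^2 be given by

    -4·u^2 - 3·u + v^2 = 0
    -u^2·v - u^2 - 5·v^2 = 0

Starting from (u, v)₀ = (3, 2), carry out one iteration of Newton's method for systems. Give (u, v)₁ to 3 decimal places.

(1.389, 1.379)

At (3, 2): F = (-41.000, -47.000).
Jacobian J = [[-8·u - 3, 2·v], [-2·u·v - 2·u, -u^2 - 10·v]].
At the point, J = [[-27.000, 4.000], [-18.000, -29.000]] (det J = 855.000).
Solving J·Δ = −F gives Δ = (-1.611, -0.621).
Then the next iterate is (u, v)₁ = (1.389, 1.379).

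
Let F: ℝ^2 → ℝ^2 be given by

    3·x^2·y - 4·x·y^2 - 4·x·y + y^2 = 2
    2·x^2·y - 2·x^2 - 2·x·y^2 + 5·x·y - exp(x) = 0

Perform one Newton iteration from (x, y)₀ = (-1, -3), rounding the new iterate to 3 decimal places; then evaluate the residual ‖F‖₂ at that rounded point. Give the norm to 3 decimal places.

6.553

At (-1, -3): F = (22.000, 24.63212).
Jacobian J = [[6·x·y - 4·y^2 - 4·y, 3·x^2 - 8·x·y - 4·x + 2·y], [4·x·y - 4·x - 2·y^2 + 5·y - exp(x), 2·x^2 - 4·x·y + 5·x]].
At the point, J = [[-6.000, -23.000], [-17.36788, -15.000]] (det J = -309.46123).
Solving J·Δ = −F gives Δ = (0.764, 0.757).
Then the next iterate is (x, y)₁ = (-0.236, -2.243).
Re-evaluating at (-0.236, -2.243): F = (5.28819, 3.87037), so ‖F‖₂ = 6.553.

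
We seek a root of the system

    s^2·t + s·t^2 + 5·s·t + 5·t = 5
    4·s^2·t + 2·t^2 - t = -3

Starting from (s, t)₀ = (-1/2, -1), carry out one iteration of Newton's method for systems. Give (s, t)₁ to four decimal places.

(4.2500, 5.0000)

At (-1/2, -1): F = (-8.2500, 5.0000).
Jacobian J = [[2·s·t + t^2 + 5·t, s^2 + 2·s·t + 5·s + 5], [8·s·t, 4·s^2 + 4·t - 1]].
At the point, J = [[-3.0000, 3.7500], [4.0000, -4.0000]] (det J = -3.0000).
Solving J·Δ = −F gives Δ = (4.7500, 6.0000).
Then the next iterate is (s, t)₁ = (4.2500, 5.0000).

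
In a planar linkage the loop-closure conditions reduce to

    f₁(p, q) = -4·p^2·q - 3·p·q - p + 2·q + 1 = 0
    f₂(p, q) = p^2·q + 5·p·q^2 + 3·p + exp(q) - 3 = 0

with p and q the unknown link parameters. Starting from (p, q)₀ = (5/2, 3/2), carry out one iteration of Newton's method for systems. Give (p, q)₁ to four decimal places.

At (5/2, 3/2): F = (-47.2500, 46.481689).
Jacobian J = [[-8·p·q - 3·q - 1, -4·p^2 - 3·p + 2], [2·p·q + 5·q^2 + 3, p^2 + 10·p·q + exp(q)]].
At the point, J = [[-35.5000, -30.5000], [21.7500, 48.231689]] (det J = -1048.849962).
Solving J·Δ = −F gives Δ = (-0.8211, -0.5934).
Then the next iterate is (p, q)₁ = (1.6789, 0.9066).

(1.6789, 0.9066)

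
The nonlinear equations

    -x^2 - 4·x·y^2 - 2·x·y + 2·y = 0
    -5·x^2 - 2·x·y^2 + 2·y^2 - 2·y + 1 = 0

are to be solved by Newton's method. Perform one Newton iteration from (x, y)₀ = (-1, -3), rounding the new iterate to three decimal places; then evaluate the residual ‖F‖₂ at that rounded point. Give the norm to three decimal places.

5.848

At (-1, -3): F = (23.000, 38.000).
Jacobian J = [[-2·x - 4·y^2 - 2·y, -8·x·y - 2·x + 2], [-10·x - 2·y^2, -4·x·y + 4·y - 2]].
At the point, J = [[-28.000, -20.000], [-8.000, -26.000]] (det J = 568.000).
Solving J·Δ = −F gives Δ = (-0.285, 1.549).
Then the next iterate is (x, y)₁ = (-1.285, -1.451).
Re-evaluating at (-1.285, -1.451): F = (2.53947, 5.26756), so ‖F‖₂ = 5.848.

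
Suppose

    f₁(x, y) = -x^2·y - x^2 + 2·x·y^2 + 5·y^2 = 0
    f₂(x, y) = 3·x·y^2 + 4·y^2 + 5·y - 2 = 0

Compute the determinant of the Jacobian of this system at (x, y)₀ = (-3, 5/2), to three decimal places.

J = [[-2·x·y - 2·x + 2·y^2, -x^2 + 4·x·y + 10·y], [3·y^2, 6·x·y + 8·y + 5]].
At the point, J = [[33.500, -14.000], [18.750, -20.000]].
det J = -407.500.

-407.500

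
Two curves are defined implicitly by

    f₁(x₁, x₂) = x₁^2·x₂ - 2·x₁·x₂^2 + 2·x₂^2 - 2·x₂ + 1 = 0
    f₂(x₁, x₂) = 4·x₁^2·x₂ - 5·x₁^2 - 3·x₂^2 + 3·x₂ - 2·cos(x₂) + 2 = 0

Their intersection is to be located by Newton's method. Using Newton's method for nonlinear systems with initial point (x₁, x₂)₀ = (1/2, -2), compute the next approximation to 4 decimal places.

(0.5676, -0.6393)

At (1/2, -2): F = (8.5000, -18.417706).
Jacobian J = [[2·x₁·x₂ - 2·x₂^2, x₁^2 - 4·x₁·x₂ + 4·x₂ - 2], [8·x₁·x₂ - 10·x₁, 4·x₁^2 - 6·x₂ + 2·sin(x₂) + 3]].
At the point, J = [[-10.0000, -5.7500], [-13.0000, 14.181405]] (det J = -216.564051).
Solving J·Δ = −F gives Δ = (0.0676, 1.3607).
Then the next iterate is (x₁, x₂)₁ = (0.5676, -0.6393).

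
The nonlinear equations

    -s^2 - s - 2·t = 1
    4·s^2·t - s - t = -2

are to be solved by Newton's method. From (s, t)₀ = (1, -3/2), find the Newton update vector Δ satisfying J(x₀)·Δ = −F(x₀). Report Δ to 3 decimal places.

At (1, -3/2): F = (0.000, -3.500).
Jacobian J = [[-2·s - 1, -2], [8·s·t - 1, 4·s^2 - 1]].
At the point, J = [[-3.000, -2.000], [-13.000, 3.000]] (det J = -35.000).
Solving J·Δ = −F gives Δ = (-0.200, 0.300).

(-0.200, 0.300)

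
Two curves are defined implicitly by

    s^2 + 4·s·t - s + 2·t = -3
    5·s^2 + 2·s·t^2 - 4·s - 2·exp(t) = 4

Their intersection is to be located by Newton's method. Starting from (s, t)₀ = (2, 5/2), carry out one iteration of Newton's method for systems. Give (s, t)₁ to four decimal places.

At (2, 5/2): F = (30.0000, 8.635012).
Jacobian J = [[2·s + 4·t - 1, 4·s + 2], [10·s + 2·t^2 - 4, 4·s·t - 2·exp(t)]].
At the point, J = [[13.0000, 10.0000], [28.5000, -4.364988]] (det J = -341.744843).
Solving J·Δ = −F gives Δ = (-0.6359, -2.1734).
Then the next iterate is (s, t)₁ = (1.3641, 0.3266).

(1.3641, 0.3266)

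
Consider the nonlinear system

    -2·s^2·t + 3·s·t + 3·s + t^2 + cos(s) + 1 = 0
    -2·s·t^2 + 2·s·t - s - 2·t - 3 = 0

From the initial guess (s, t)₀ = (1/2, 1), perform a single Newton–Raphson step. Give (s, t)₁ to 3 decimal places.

At (1/2, 1): F = (5.37758, -5.500).
Jacobian J = [[-4·s·t + 3·t - sin(s) + 3, -2·s^2 + 3·s + 2·t], [-2·t^2 + 2·t - 1, -4·s·t + 2·s - 2]].
At the point, J = [[3.52057, 3.000], [-1.000, -3.000]] (det J = -7.56172).
Solving J·Δ = −F gives Δ = (0.049, -1.850).
Then the next iterate is (s, t)₁ = (0.549, -0.850).

(0.549, -0.850)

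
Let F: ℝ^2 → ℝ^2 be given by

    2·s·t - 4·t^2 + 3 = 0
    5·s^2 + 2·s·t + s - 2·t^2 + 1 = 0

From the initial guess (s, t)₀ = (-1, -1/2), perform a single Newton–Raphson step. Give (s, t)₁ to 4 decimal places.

(-0.4500, -1.7250)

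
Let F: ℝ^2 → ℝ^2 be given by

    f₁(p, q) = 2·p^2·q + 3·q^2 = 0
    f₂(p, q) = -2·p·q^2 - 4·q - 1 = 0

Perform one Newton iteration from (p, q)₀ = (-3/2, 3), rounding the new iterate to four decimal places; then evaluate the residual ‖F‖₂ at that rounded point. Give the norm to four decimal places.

At (-3/2, 3): F = (40.5000, 14.0000).
Jacobian J = [[4·p·q, 2·p^2 + 6·q], [-2·q^2, -4·p·q - 4]].
At the point, J = [[-18.0000, 22.5000], [-18.0000, 14.0000]] (det J = 153.0000).
Solving J·Δ = −F gives Δ = (-1.6471, -3.1176).
Then the next iterate is (p, q)₁ = (-3.1471, -0.1176).
Re-evaluating at (-3.1471, -0.1176): F = (-2.287988, -0.442553), so ‖F‖₂ = 2.3304.

2.3304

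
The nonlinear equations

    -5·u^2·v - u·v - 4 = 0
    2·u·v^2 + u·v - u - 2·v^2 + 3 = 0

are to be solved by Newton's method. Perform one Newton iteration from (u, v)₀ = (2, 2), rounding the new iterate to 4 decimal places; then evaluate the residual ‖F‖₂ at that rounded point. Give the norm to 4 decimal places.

15.6472

At (2, 2): F = (-48.0000, 13.0000).
Jacobian J = [[-10·u·v - v, -5·u^2 - u], [2·v^2 + v - 1, 4·u·v + u - 4·v]].
At the point, J = [[-42.0000, -22.0000], [9.0000, 10.0000]] (det J = -222.0000).
Solving J·Δ = −F gives Δ = (-0.8739, -0.5135).
Then the next iterate is (u, v)₁ = (1.1261, 1.4865).
Re-evaluating at (1.1261, 1.4865): F = (-15.099110, 4.105130), so ‖F‖₂ = 15.6472.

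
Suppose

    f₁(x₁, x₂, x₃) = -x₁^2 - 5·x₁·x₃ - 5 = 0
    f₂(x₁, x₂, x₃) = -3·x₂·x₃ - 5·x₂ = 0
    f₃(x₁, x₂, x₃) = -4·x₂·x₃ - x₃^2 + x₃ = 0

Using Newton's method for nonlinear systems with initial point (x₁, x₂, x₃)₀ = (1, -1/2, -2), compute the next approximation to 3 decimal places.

At (1, -1/2, -2): F = (4.000, -0.500, -10.000).
Jacobian J = [[-2·x₁ - 5·x₃, 0, -5·x₁], [0, -3·x₃ - 5, -3·x₂], [0, -4·x₃, -4·x₂ - 2·x₃ + 1]].
At the point, J = [[8.000, 0.000, -5.000], [0.000, 1.000, 1.500], [0.000, 8.000, 7.000]] (det J = -40.000).
Solving J·Δ = −F gives Δ = (-1.250, 2.300, -1.200).
Then the next iterate is (x₁, x₂, x₃)₁ = (-0.250, 1.800, -3.200).

(-0.250, 1.800, -3.200)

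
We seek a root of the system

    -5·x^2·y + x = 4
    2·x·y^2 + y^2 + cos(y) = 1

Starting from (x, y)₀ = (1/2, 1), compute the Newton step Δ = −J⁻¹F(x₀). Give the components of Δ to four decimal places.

At (1/2, 1): F = (-4.7500, 1.540302).
Jacobian J = [[-10·x·y + 1, -5·x^2], [2·y^2, 4·x·y + 2·y - sin(y)]].
At the point, J = [[-4.0000, -1.2500], [2.0000, 3.158529]] (det J = -10.134116).
Solving J·Δ = −F gives Δ = (-1.2905, 0.3295).

(-1.2905, 0.3295)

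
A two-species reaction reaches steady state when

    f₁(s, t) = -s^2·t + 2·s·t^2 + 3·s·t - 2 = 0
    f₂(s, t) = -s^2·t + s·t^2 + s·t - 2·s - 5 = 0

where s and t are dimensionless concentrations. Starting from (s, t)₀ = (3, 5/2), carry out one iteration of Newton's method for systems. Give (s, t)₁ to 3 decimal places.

At (3, 5/2): F = (35.500, -7.250).
Jacobian J = [[-2·s·t + 2·t^2 + 3·t, -s^2 + 4·s·t + 3·s], [-2·s·t + t^2 + t - 2, -s^2 + 2·s·t + s]].
At the point, J = [[5.000, 30.000], [-8.250, 9.000]] (det J = 292.500).
Solving J·Δ = −F gives Δ = (-1.836, -0.877).
Then the next iterate is (s, t)₁ = (1.164, 1.623).

(1.164, 1.623)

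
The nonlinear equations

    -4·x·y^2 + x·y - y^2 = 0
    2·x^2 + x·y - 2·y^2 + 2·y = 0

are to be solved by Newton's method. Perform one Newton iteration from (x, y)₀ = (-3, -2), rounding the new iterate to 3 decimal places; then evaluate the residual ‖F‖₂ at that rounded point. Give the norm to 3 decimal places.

14.897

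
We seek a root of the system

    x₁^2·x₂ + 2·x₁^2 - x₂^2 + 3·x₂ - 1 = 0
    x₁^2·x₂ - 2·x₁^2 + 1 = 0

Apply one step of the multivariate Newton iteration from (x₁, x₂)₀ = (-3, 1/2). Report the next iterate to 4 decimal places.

At (-3, 1/2): F = (22.7500, -12.5000).
Jacobian J = [[2·x₁·x₂ + 4·x₁, x₁^2 - 2·x₂ + 3], [2·x₁·x₂ - 4·x₁, x₁^2]].
At the point, J = [[-15.0000, 11.0000], [9.0000, 9.0000]] (det J = -234.0000).
Solving J·Δ = −F gives Δ = (1.4626, -0.0737).
Then the next iterate is (x₁, x₂)₁ = (-1.5374, 0.4263).

(-1.5374, 0.4263)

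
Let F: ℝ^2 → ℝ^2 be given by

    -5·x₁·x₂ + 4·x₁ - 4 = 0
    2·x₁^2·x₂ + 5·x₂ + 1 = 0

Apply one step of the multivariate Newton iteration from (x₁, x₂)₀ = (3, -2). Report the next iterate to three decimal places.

At (3, -2): F = (38.000, -45.000).
Jacobian J = [[-5·x₂ + 4, -5·x₁], [4·x₁·x₂, 2·x₁^2 + 5]].
At the point, J = [[14.000, -15.000], [-24.000, 23.000]] (det J = -38.000).
Solving J·Δ = −F gives Δ = (5.237, 7.421).
Then the next iterate is (x₁, x₂)₁ = (8.237, 5.421).

(8.237, 5.421)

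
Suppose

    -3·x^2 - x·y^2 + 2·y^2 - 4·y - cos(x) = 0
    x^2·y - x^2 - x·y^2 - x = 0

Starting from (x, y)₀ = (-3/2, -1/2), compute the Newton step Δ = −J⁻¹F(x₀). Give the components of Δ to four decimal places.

At (-3/2, -1/2): F = (-3.945737, -1.5000).
Jacobian J = [[-6·x - y^2 + sin(x), -2·x·y + 4·y - 4], [2·x·y - 2·x - y^2 - 1, x^2 - 2·x·y]].
At the point, J = [[7.752505, -7.5000], [3.2500, 0.7500]] (det J = 30.189379).
Solving J·Δ = −F gives Δ = (0.4707, -0.0396).

(0.4707, -0.0396)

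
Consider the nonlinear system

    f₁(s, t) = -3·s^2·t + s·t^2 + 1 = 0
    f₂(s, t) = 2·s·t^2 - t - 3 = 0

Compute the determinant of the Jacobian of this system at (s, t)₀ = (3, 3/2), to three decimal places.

-339.750

J = [[-6·s·t + t^2, -3·s^2 + 2·s·t], [2·t^2, 4·s·t - 1]].
At the point, J = [[-24.750, -18.000], [4.500, 17.000]].
det J = -339.750.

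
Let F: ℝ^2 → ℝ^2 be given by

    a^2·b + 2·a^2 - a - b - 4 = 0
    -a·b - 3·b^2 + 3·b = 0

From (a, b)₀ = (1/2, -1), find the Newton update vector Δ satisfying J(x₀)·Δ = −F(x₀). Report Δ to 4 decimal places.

(42.3333, -4.3333)

At (1/2, -1): F = (-3.2500, -5.5000).
Jacobian J = [[2·a·b + 4·a - 1, a^2 - 1], [-b, -a - 6·b + 3]].
At the point, J = [[0.0000, -0.7500], [1.0000, 8.5000]] (det J = 0.7500).
Solving J·Δ = −F gives Δ = (42.3333, -4.3333).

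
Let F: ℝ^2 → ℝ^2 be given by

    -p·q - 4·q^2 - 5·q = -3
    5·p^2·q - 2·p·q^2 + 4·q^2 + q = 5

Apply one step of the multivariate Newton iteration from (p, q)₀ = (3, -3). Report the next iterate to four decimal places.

At (3, -3): F = (-9.0000, -161.0000).
Jacobian J = [[-q, -p - 8·q - 5], [10·p·q - 2·q^2, 5·p^2 - 4·p·q + 8·q + 1]].
At the point, J = [[3.0000, 16.0000], [-108.0000, 58.0000]] (det J = 1902.0000).
Solving J·Δ = −F gives Δ = (-1.0799, 0.7650).
Then the next iterate is (p, q)₁ = (1.9201, -2.2350).

(1.9201, -2.2350)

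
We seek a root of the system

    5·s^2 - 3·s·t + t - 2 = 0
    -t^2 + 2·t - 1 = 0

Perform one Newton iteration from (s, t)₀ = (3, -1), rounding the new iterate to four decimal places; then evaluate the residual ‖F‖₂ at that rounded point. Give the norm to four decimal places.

At (3, -1): F = (51.0000, -4.0000).
Jacobian J = [[10·s - 3·t, -3·s + 1], [0, -2·t + 2]].
At the point, J = [[33.0000, -8.0000], [0.0000, 4.0000]] (det J = 132.0000).
Solving J·Δ = −F gives Δ = (-1.3030, 1.0000).
Then the next iterate is (s, t)₁ = (1.6970, 0.0000).
Re-evaluating at (1.6970, 0.0000): F = (12.399045, -1.0000), so ‖F‖₂ = 12.4393.

12.4393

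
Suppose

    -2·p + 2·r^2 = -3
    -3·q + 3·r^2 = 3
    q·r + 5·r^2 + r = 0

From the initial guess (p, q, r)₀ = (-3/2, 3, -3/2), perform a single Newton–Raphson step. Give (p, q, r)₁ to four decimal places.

(0.1154, -2.3846, -0.2885)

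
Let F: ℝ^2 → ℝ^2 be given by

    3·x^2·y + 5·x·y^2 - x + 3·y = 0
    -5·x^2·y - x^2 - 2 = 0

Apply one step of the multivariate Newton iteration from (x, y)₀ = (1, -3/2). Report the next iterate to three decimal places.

(0.691, -1.404)

At (1, -3/2): F = (1.250, 4.500).
Jacobian J = [[6·x·y + 5·y^2 - 1, 3·x^2 + 10·x·y + 3], [-10·x·y - 2·x, -5·x^2]].
At the point, J = [[1.250, -9.000], [13.000, -5.000]] (det J = 110.750).
Solving J·Δ = −F gives Δ = (-0.309, 0.096).
Then the next iterate is (x, y)₁ = (0.691, -1.404).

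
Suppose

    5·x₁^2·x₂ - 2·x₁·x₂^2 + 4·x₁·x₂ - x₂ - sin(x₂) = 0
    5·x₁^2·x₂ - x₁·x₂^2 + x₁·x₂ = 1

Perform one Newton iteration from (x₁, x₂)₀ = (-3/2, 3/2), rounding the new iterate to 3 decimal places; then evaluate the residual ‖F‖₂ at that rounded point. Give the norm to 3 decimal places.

1288.946

At (-3/2, 3/2): F = (12.12751, 17.000).
Jacobian J = [[10·x₁·x₂ - 2·x₂^2 + 4·x₂, 5·x₁^2 - 4·x₁·x₂ + 4·x₁ - cos(x₂) - 1], [10·x₁·x₂ - x₂^2 + x₂, 5·x₁^2 - 2·x₁·x₂ + x₁]].
At the point, J = [[-21.000, 13.17926], [-23.250, 14.250]] (det J = 7.16786).
Solving J·Δ = −F gives Δ = (7.147, 10.468).
Then the next iterate is (x₁, x₂)₁ = (5.647, 11.968).
Re-evaluating at (5.647, 11.968): F = (549.46907, 1165.96077), so ‖F‖₂ = 1288.946.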